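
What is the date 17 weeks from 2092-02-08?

Counting forward 17 weeks = 119 days from February 8, 2092.
February has 29 days, so 29 − 8 = 21 days remain after February 8, 2092; 119 − 21 = 98 left.
March 2092 has 31 days: 98 − 31 = 67 left.
April 2092 has 30 days: 67 − 30 = 37 left.
May 2092 has 31 days: 37 − 31 = 6 left.
6 days into June 2092 → June 6, 2092.

June 6, 2092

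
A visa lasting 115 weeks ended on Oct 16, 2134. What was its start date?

August 2, 2132

Counting back 115 weeks = 805 days from October 16, 2134.
Going back 16 days from October 16, 2134 reaches the end of the previous month; 805 − 16 = 789 left.
September 2134 has 30 days: 789 − 30 = 759 left.
August 2134 has 31 days: 759 − 31 = 728 left.
July 2134 has 31 days: 728 − 31 = 697 left.
June 2134 has 30 days: 697 − 30 = 667 left.
May 2134 has 31 days: 667 − 31 = 636 left.
April 2134 has 30 days: 636 − 30 = 606 left.
March 2134 has 31 days: 606 − 31 = 575 left.
February 2134 has 28 days (2134 is not a leap year): 575 − 28 = 547 left.
January 2134 has 31 days: 547 − 31 = 516 left.
December 2133 has 31 days: 516 − 31 = 485 left.
November 2133 has 30 days: 485 − 30 = 455 left.
October 2133 has 31 days: 455 − 31 = 424 left.
September 2133 has 30 days: 424 − 30 = 394 left.
August 2133 has 31 days: 394 − 31 = 363 left.
July 2133 has 31 days: 363 − 31 = 332 left.
June 2133 has 30 days: 332 − 30 = 302 left.
May 2133 has 31 days: 302 − 31 = 271 left.
April 2133 has 30 days: 271 − 30 = 241 left.
March 2133 has 31 days: 241 − 31 = 210 left.
February 2133 has 28 days (2133 is not a leap year): 210 − 28 = 182 left.
January 2133 has 31 days: 182 − 31 = 151 left.
December 2132 has 31 days: 151 − 31 = 120 left.
November 2132 has 30 days: 120 − 30 = 90 left.
October 2132 has 31 days: 90 − 31 = 59 left.
September 2132 has 30 days: 59 − 30 = 29 left.
August 2132 has 31 days; 31 − 29 = 2 → August 2, 2132.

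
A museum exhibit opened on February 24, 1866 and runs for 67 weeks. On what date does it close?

Counting forward 67 weeks = 469 days from February 24, 1866.
February has 28 days, so 28 − 24 = 4 days remain after February 24, 1866; 469 − 4 = 465 left.
March 1866 has 31 days: 465 − 31 = 434 left.
April 1866 has 30 days: 434 − 30 = 404 left.
May 1866 has 31 days: 404 − 31 = 373 left.
June 1866 has 30 days: 373 − 30 = 343 left.
July 1866 has 31 days: 343 − 31 = 312 left.
August 1866 has 31 days: 312 − 31 = 281 left.
September 1866 has 30 days: 281 − 30 = 251 left.
October 1866 has 31 days: 251 − 31 = 220 left.
November 1866 has 30 days: 220 − 30 = 190 left.
December 1866 has 31 days: 190 − 31 = 159 left.
January 1867 has 31 days: 159 − 31 = 128 left.
February 1867 has 28 days (1867 is not a leap year): 128 − 28 = 100 left.
March 1867 has 31 days: 100 − 31 = 69 left.
April 1867 has 30 days: 69 − 30 = 39 left.
May 1867 has 31 days: 39 − 31 = 8 left.
8 days into June 1867 → June 8, 1867.

June 8, 1867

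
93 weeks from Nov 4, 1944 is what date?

August 17, 1946

Counting forward 93 weeks = 651 days from November 4, 1944.
November has 30 days, so 30 − 4 = 26 days remain after November 4, 1944; 651 − 26 = 625 left.
December 1944 has 31 days: 625 − 31 = 594 left.
January 1945 has 31 days: 594 − 31 = 563 left.
February 1945 has 28 days (1945 is not a leap year): 563 − 28 = 535 left.
March 1945 has 31 days: 535 − 31 = 504 left.
April 1945 has 30 days: 504 − 30 = 474 left.
May 1945 has 31 days: 474 − 31 = 443 left.
June 1945 has 30 days: 443 − 30 = 413 left.
July 1945 has 31 days: 413 − 31 = 382 left.
August 1945 has 31 days: 382 − 31 = 351 left.
September 1945 has 30 days: 351 − 30 = 321 left.
October 1945 has 31 days: 321 − 31 = 290 left.
November 1945 has 30 days: 290 − 30 = 260 left.
December 1945 has 31 days: 260 − 31 = 229 left.
January 1946 has 31 days: 229 − 31 = 198 left.
February 1946 has 28 days (1946 is not a leap year): 198 − 28 = 170 left.
March 1946 has 31 days: 170 − 31 = 139 left.
April 1946 has 30 days: 139 − 30 = 109 left.
May 1946 has 31 days: 109 − 31 = 78 left.
June 1946 has 30 days: 78 − 30 = 48 left.
July 1946 has 31 days: 48 − 31 = 17 left.
17 days into August 1946 → August 17, 1946.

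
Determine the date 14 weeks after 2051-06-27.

October 3, 2051

Adding 14 weeks = 98 days from June 27, 2051.
June has 30 days, so 30 − 27 = 3 days remain after June 27, 2051; 98 − 3 = 95 left.
July 2051 has 31 days: 95 − 31 = 64 left.
August 2051 has 31 days: 64 − 31 = 33 left.
September 2051 has 30 days: 33 − 30 = 3 left.
3 days into October 2051 → October 3, 2051.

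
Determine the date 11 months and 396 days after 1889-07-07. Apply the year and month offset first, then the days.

July 8, 1891

Adding 11 months and 396 days from July 7, 1889: first the month/year part, then the days.
month 7 + 11 = 18, which is month 6 of year 1890 → June 1890.
Day 7 is valid in June, giving June 7, 1890.
Now add 396 days from June 7, 1890.
June has 30 days, so 30 − 7 = 23 days remain after June 7, 1890; 396 − 23 = 373 left.
July 1890 has 31 days: 373 − 31 = 342 left.
August 1890 has 31 days: 342 − 31 = 311 left.
September 1890 has 30 days: 311 − 30 = 281 left.
October 1890 has 31 days: 281 − 31 = 250 left.
November 1890 has 30 days: 250 − 30 = 220 left.
December 1890 has 31 days: 220 − 31 = 189 left.
January 1891 has 31 days: 189 − 31 = 158 left.
February 1891 has 28 days (1891 is not a leap year): 158 − 28 = 130 left.
March 1891 has 31 days: 130 − 31 = 99 left.
April 1891 has 30 days: 99 − 30 = 69 left.
May 1891 has 31 days: 69 − 31 = 38 left.
June 1891 has 30 days: 38 − 30 = 8 left.
8 days into July 1891 → July 8, 1891.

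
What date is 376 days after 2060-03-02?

March 13, 2061

Advancing 376 days from March 2, 2060.
March has 31 days, so 31 − 2 = 29 days remain after March 2, 2060; 376 − 29 = 347 left.
April 2060 has 30 days: 347 − 30 = 317 left.
May 2060 has 31 days: 317 − 31 = 286 left.
June 2060 has 30 days: 286 − 30 = 256 left.
July 2060 has 31 days: 256 − 31 = 225 left.
August 2060 has 31 days: 225 − 31 = 194 left.
September 2060 has 30 days: 194 − 30 = 164 left.
October 2060 has 31 days: 164 − 31 = 133 left.
November 2060 has 30 days: 133 − 30 = 103 left.
December 2060 has 31 days: 103 − 31 = 72 left.
January 2061 has 31 days: 72 − 31 = 41 left.
February 2061 has 28 days (2061 is not a leap year): 41 − 28 = 13 left.
13 days into March 2061 → March 13, 2061.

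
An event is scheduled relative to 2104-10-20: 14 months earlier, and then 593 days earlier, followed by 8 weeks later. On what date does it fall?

March 1, 2102

Counting back 14 months from October 20, 2104:
month 10 − 14 = -4, which is month 8 of year 2103 → August 2103.
Day 20 is valid in August, giving August 20, 2103.
Subtracting 593 days from August 20, 2103:
Going back 20 days from August 20, 2103 reaches the end of the previous month; 593 − 20 = 573 left.
July 2103 has 31 days: 573 − 31 = 542 left.
June 2103 has 30 days: 542 − 30 = 512 left.
May 2103 has 31 days: 512 − 31 = 481 left.
April 2103 has 30 days: 481 − 30 = 451 left.
March 2103 has 31 days: 451 − 31 = 420 left.
February 2103 has 28 days (2103 is not a leap year): 420 − 28 = 392 left.
January 2103 has 31 days: 392 − 31 = 361 left.
December 2102 has 31 days: 361 − 31 = 330 left.
November 2102 has 30 days: 330 − 30 = 300 left.
October 2102 has 31 days: 300 − 31 = 269 left.
September 2102 has 30 days: 269 − 30 = 239 left.
August 2102 has 31 days: 239 − 31 = 208 left.
July 2102 has 31 days: 208 − 31 = 177 left.
June 2102 has 30 days: 177 − 30 = 147 left.
May 2102 has 31 days: 147 − 31 = 116 left.
April 2102 has 30 days: 116 − 30 = 86 left.
March 2102 has 31 days: 86 − 31 = 55 left.
February 2102 has 28 days (2102 is not a leap year): 55 − 28 = 27 left.
January 2102 has 31 days; 31 − 27 = 4 → January 4, 2102.
Adding 8 weeks (= 56 days) from January 4, 2102:
January has 31 days, so 31 − 4 = 27 days remain after January 4, 2102; 56 − 27 = 29 left.
February 2102 has 28 days (2102 is not a leap year): 29 − 28 = 1 left.
1 day into March 2102 → March 1, 2102.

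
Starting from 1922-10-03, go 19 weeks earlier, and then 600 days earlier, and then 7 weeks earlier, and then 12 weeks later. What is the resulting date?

November 4, 1920

Subtracting 19 weeks (= 133 days) from October 3, 1922:
Going back 3 days from October 3, 1922 reaches the end of the previous month; 133 − 3 = 130 left.
September 1922 has 30 days: 130 − 30 = 100 left.
August 1922 has 31 days: 100 − 31 = 69 left.
July 1922 has 31 days: 69 − 31 = 38 left.
June 1922 has 30 days: 38 − 30 = 8 left.
May 1922 has 31 days; 31 − 8 = 23 → May 23, 1922.
Going back 600 days from May 23, 1922:
Going back 23 days from May 23, 1922 reaches the end of the previous month; 600 − 23 = 577 left.
April 1922 has 30 days: 577 − 30 = 547 left.
March 1922 has 31 days: 547 − 31 = 516 left.
February 1922 has 28 days (1922 is not a leap year): 516 − 28 = 488 left.
January 1922 has 31 days: 488 − 31 = 457 left.
December 1921 has 31 days: 457 − 31 = 426 left.
November 1921 has 30 days: 426 − 30 = 396 left.
October 1921 has 31 days: 396 − 31 = 365 left.
September 1921 has 30 days: 365 − 30 = 335 left.
August 1921 has 31 days: 335 − 31 = 304 left.
July 1921 has 31 days: 304 − 31 = 273 left.
June 1921 has 30 days: 273 − 30 = 243 left.
May 1921 has 31 days: 243 − 31 = 212 left.
April 1921 has 30 days: 212 − 30 = 182 left.
March 1921 has 31 days: 182 − 31 = 151 left.
February 1921 has 28 days (1921 is not a leap year): 151 − 28 = 123 left.
January 1921 has 31 days: 123 − 31 = 92 left.
December 1920 has 31 days: 92 − 31 = 61 left.
November 1920 has 30 days: 61 − 30 = 31 left.
October 1920 has 31 days: 31 − 31 = 0 left.
September 1920 has 30 days; 30 − 0 = 30 → September 30, 1920.
Counting back 7 weeks (= 49 days) from September 30, 1920:
Going back 30 days from September 30, 1920 reaches the end of the previous month; 49 − 30 = 19 left.
August 1920 has 31 days; 31 − 19 = 12 → August 12, 1920.
Adding 12 weeks (= 84 days) from August 12, 1920:
August has 31 days, so 31 − 12 = 19 days remain after August 12, 1920; 84 − 19 = 65 left.
September 1920 has 30 days: 65 − 30 = 35 left.
October 1920 has 31 days: 35 − 31 = 4 left.
4 days into November 1920 → November 4, 1920.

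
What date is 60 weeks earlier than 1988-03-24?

January 29, 1987

Going back 60 weeks = 420 days from March 24, 1988.
Going back 24 days from March 24, 1988 reaches the end of the previous month; 420 − 24 = 396 left.
February 1988 has 29 days (1988 is a leap year): 396 − 29 = 367 left.
January 1988 has 31 days: 367 − 31 = 336 left.
December 1987 has 31 days: 336 − 31 = 305 left.
November 1987 has 30 days: 305 − 30 = 275 left.
October 1987 has 31 days: 275 − 31 = 244 left.
September 1987 has 30 days: 244 − 30 = 214 left.
August 1987 has 31 days: 214 − 31 = 183 left.
July 1987 has 31 days: 183 − 31 = 152 left.
June 1987 has 30 days: 152 − 30 = 122 left.
May 1987 has 31 days: 122 − 31 = 91 left.
April 1987 has 30 days: 91 − 30 = 61 left.
March 1987 has 31 days: 61 − 31 = 30 left.
February 1987 has 28 days (1987 is not a leap year): 30 − 28 = 2 left.
January 1987 has 31 days; 31 − 2 = 29 → January 29, 1987.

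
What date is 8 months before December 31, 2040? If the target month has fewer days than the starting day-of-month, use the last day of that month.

April 30, 2040

Counting back 8 months from December 31, 2040.
month 12 − 8 = 4 → April 2040.
April 2040 has only 30 days and the start was day 31, so the date clamps to April 30, 2040.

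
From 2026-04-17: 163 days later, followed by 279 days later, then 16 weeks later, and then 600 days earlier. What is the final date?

March 2, 2026

Counting forward 163 days from April 17, 2026:
April has 30 days, so 30 − 17 = 13 days remain after April 17, 2026; 163 − 13 = 150 left.
May 2026 has 31 days: 150 − 31 = 119 left.
June 2026 has 30 days: 119 − 30 = 89 left.
July 2026 has 31 days: 89 − 31 = 58 left.
August 2026 has 31 days: 58 − 31 = 27 left.
27 days into September 2026 → September 27, 2026.
Adding 279 days from September 27, 2026:
September has 30 days, so 30 − 27 = 3 days remain after September 27, 2026; 279 − 3 = 276 left.
October 2026 has 31 days: 276 − 31 = 245 left.
November 2026 has 30 days: 245 − 30 = 215 left.
December 2026 has 31 days: 215 − 31 = 184 left.
January 2027 has 31 days: 184 − 31 = 153 left.
February 2027 has 28 days (2027 is not a leap year): 153 − 28 = 125 left.
March 2027 has 31 days: 125 − 31 = 94 left.
April 2027 has 30 days: 94 − 30 = 64 left.
May 2027 has 31 days: 64 − 31 = 33 left.
June 2027 has 30 days: 33 − 30 = 3 left.
3 days into July 2027 → July 3, 2027.
Advancing 16 weeks (= 112 days) from July 3, 2027:
July has 31 days, so 31 − 3 = 28 days remain after July 3, 2027; 112 − 28 = 84 left.
August 2027 has 31 days: 84 − 31 = 53 left.
September 2027 has 30 days: 53 − 30 = 23 left.
23 days into October 2027 → October 23, 2027.
Counting back 600 days from October 23, 2027:
Going back 23 days from October 23, 2027 reaches the end of the previous month; 600 − 23 = 577 left.
September 2027 has 30 days: 577 − 30 = 547 left.
August 2027 has 31 days: 547 − 31 = 516 left.
July 2027 has 31 days: 516 − 31 = 485 left.
June 2027 has 30 days: 485 − 30 = 455 left.
May 2027 has 31 days: 455 − 31 = 424 left.
April 2027 has 30 days: 424 − 30 = 394 left.
March 2027 has 31 days: 394 − 31 = 363 left.
February 2027 has 28 days (2027 is not a leap year): 363 − 28 = 335 left.
January 2027 has 31 days: 335 − 31 = 304 left.
December 2026 has 31 days: 304 − 31 = 273 left.
November 2026 has 30 days: 273 − 30 = 243 left.
October 2026 has 31 days: 243 − 31 = 212 left.
September 2026 has 30 days: 212 − 30 = 182 left.
August 2026 has 31 days: 182 − 31 = 151 left.
July 2026 has 31 days: 151 − 31 = 120 left.
June 2026 has 30 days: 120 − 30 = 90 left.
May 2026 has 31 days: 90 − 31 = 59 left.
April 2026 has 30 days: 59 − 30 = 29 left.
March 2026 has 31 days; 31 − 29 = 2 → March 2, 2026.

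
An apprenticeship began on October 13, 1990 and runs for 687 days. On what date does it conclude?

August 30, 1992

Counting forward 687 days from October 13, 1990.
October has 31 days, so 31 − 13 = 18 days remain after October 13, 1990; 687 − 18 = 669 left.
November 1990 has 30 days: 669 − 30 = 639 left.
December 1990 has 31 days: 639 − 31 = 608 left.
January 1991 has 31 days: 608 − 31 = 577 left.
February 1991 has 28 days (1991 is not a leap year): 577 − 28 = 549 left.
March 1991 has 31 days: 549 − 31 = 518 left.
April 1991 has 30 days: 518 − 30 = 488 left.
May 1991 has 31 days: 488 − 31 = 457 left.
June 1991 has 30 days: 457 − 30 = 427 left.
July 1991 has 31 days: 427 − 31 = 396 left.
August 1991 has 31 days: 396 − 31 = 365 left.
September 1991 has 30 days: 365 − 30 = 335 left.
October 1991 has 31 days: 335 − 31 = 304 left.
November 1991 has 30 days: 304 − 30 = 274 left.
December 1991 has 31 days: 274 − 31 = 243 left.
January 1992 has 31 days: 243 − 31 = 212 left.
February 1992 has 29 days (1992 is a leap year): 212 − 29 = 183 left.
March 1992 has 31 days: 183 − 31 = 152 left.
April 1992 has 30 days: 152 − 30 = 122 left.
May 1992 has 31 days: 122 − 31 = 91 left.
June 1992 has 30 days: 91 − 30 = 61 left.
July 1992 has 31 days: 61 − 31 = 30 left.
30 days into August 1992 → August 30, 1992.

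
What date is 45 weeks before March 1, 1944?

April 21, 1943

Subtracting 45 weeks = 315 days from March 1, 1944.
Going back 1 day from March 1, 1944 reaches the end of the previous month; 315 − 1 = 314 left.
February 1944 has 29 days (1944 is a leap year): 314 − 29 = 285 left.
January 1944 has 31 days: 285 − 31 = 254 left.
December 1943 has 31 days: 254 − 31 = 223 left.
November 1943 has 30 days: 223 − 30 = 193 left.
October 1943 has 31 days: 193 − 31 = 162 left.
September 1943 has 30 days: 162 − 30 = 132 left.
August 1943 has 31 days: 132 − 31 = 101 left.
July 1943 has 31 days: 101 − 31 = 70 left.
June 1943 has 30 days: 70 − 30 = 40 left.
May 1943 has 31 days: 40 − 31 = 9 left.
April 1943 has 30 days; 30 − 9 = 21 → April 21, 1943.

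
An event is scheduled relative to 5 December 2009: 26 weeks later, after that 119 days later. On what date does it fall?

October 2, 2010

Counting forward 26 weeks (= 182 days) from December 5, 2009:
December has 31 days, so 31 − 5 = 26 days remain after December 5, 2009; 182 − 26 = 156 left.
January 2010 has 31 days: 156 − 31 = 125 left.
February 2010 has 28 days (2010 is not a leap year): 125 − 28 = 97 left.
March 2010 has 31 days: 97 − 31 = 66 left.
April 2010 has 30 days: 66 − 30 = 36 left.
May 2010 has 31 days: 36 − 31 = 5 left.
5 days into June 2010 → June 5, 2010.
Adding 119 days from June 5, 2010:
June has 30 days, so 30 − 5 = 25 days remain after June 5, 2010; 119 − 25 = 94 left.
July 2010 has 31 days: 94 − 31 = 63 left.
August 2010 has 31 days: 63 − 31 = 32 left.
September 2010 has 30 days: 32 − 30 = 2 left.
2 days into October 2010 → October 2, 2010.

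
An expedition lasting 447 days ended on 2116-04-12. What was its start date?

January 21, 2115

Counting back 447 days from April 12, 2116.
Going back 12 days from April 12, 2116 reaches the end of the previous month; 447 − 12 = 435 left.
March 2116 has 31 days: 435 − 31 = 404 left.
February 2116 has 29 days (2116 is a leap year): 404 − 29 = 375 left.
January 2116 has 31 days: 375 − 31 = 344 left.
December 2115 has 31 days: 344 − 31 = 313 left.
November 2115 has 30 days: 313 − 30 = 283 left.
October 2115 has 31 days: 283 − 31 = 252 left.
September 2115 has 30 days: 252 − 30 = 222 left.
August 2115 has 31 days: 222 − 31 = 191 left.
July 2115 has 31 days: 191 − 31 = 160 left.
June 2115 has 30 days: 160 − 30 = 130 left.
May 2115 has 31 days: 130 − 31 = 99 left.
April 2115 has 30 days: 99 − 30 = 69 left.
March 2115 has 31 days: 69 − 31 = 38 left.
February 2115 has 28 days (2115 is not a leap year): 38 − 28 = 10 left.
January 2115 has 31 days; 31 − 10 = 21 → January 21, 2115.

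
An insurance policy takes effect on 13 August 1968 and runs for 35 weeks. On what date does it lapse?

April 15, 1969

Counting forward 35 weeks = 245 days from August 13, 1968.
August has 31 days, so 31 − 13 = 18 days remain after August 13, 1968; 245 − 18 = 227 left.
September 1968 has 30 days: 227 − 30 = 197 left.
October 1968 has 31 days: 197 − 31 = 166 left.
November 1968 has 30 days: 166 − 30 = 136 left.
December 1968 has 31 days: 136 − 31 = 105 left.
January 1969 has 31 days: 105 − 31 = 74 left.
February 1969 has 28 days (1969 is not a leap year): 74 − 28 = 46 left.
March 1969 has 31 days: 46 − 31 = 15 left.
15 days into April 1969 → April 15, 1969.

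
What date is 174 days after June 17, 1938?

Advancing 174 days from June 17, 1938.
June has 30 days, so 30 − 17 = 13 days remain after June 17, 1938; 174 − 13 = 161 left.
July 1938 has 31 days: 161 − 31 = 130 left.
August 1938 has 31 days: 130 − 31 = 99 left.
September 1938 has 30 days: 99 − 30 = 69 left.
October 1938 has 31 days: 69 − 31 = 38 left.
November 1938 has 30 days: 38 − 30 = 8 left.
8 days into December 1938 → December 8, 1938.

December 8, 1938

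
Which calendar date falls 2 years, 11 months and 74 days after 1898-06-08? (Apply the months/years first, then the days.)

July 21, 1901

Adding 2 years, 11 months and 74 days from June 8, 1898: first the month/year part, then the days.
+2 years → 1900; month 6 + 11 = 17, which is month 5 of year 1901 → May 1901.
Day 8 is valid in May, giving May 8, 1901.
Now add 74 days from May 8, 1901.
May has 31 days, so 31 − 8 = 23 days remain after May 8, 1901; 74 − 23 = 51 left.
June 1901 has 30 days: 51 − 30 = 21 left.
21 days into July 1901 → July 21, 1901.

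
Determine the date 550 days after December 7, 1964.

June 10, 1966

Adding 550 days from December 7, 1964.
December has 31 days, so 31 − 7 = 24 days remain after December 7, 1964; 550 − 24 = 526 left.
January 1965 has 31 days: 526 − 31 = 495 left.
February 1965 has 28 days (1965 is not a leap year): 495 − 28 = 467 left.
March 1965 has 31 days: 467 − 31 = 436 left.
April 1965 has 30 days: 436 − 30 = 406 left.
May 1965 has 31 days: 406 − 31 = 375 left.
June 1965 has 30 days: 375 − 30 = 345 left.
July 1965 has 31 days: 345 − 31 = 314 left.
August 1965 has 31 days: 314 − 31 = 283 left.
September 1965 has 30 days: 283 − 30 = 253 left.
October 1965 has 31 days: 253 − 31 = 222 left.
November 1965 has 30 days: 222 − 30 = 192 left.
December 1965 has 31 days: 192 − 31 = 161 left.
January 1966 has 31 days: 161 − 31 = 130 left.
February 1966 has 28 days (1966 is not a leap year): 130 − 28 = 102 left.
March 1966 has 31 days: 102 − 31 = 71 left.
April 1966 has 30 days: 71 − 30 = 41 left.
May 1966 has 31 days: 41 − 31 = 10 left.
10 days into June 1966 → June 10, 1966.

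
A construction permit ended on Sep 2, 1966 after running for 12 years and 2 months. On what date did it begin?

July 2, 1954

Counting back 12 years and 2 months from September 2, 1966.
-12 years → 1954; month 9 − 2 = 7 → July 1954.
Day 2 is valid in July, giving July 2, 1954.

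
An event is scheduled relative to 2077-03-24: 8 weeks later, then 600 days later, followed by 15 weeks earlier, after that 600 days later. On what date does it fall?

Adding 8 weeks (= 56 days) from March 24, 2077:
March has 31 days, so 31 − 24 = 7 days remain after March 24, 2077; 56 − 7 = 49 left.
April 2077 has 30 days: 49 − 30 = 19 left.
19 days into May 2077 → May 19, 2077.
Advancing 600 days from May 19, 2077:
May has 31 days, so 31 − 19 = 12 days remain after May 19, 2077; 600 − 12 = 588 left.
June 2077 has 30 days: 588 − 30 = 558 left.
July 2077 has 31 days: 558 − 31 = 527 left.
August 2077 has 31 days: 527 − 31 = 496 left.
September 2077 has 30 days: 496 − 30 = 466 left.
October 2077 has 31 days: 466 − 31 = 435 left.
November 2077 has 30 days: 435 − 30 = 405 left.
December 2077 has 31 days: 405 − 31 = 374 left.
January 2078 has 31 days: 374 − 31 = 343 left.
February 2078 has 28 days (2078 is not a leap year): 343 − 28 = 315 left.
March 2078 has 31 days: 315 − 31 = 284 left.
April 2078 has 30 days: 284 − 30 = 254 left.
May 2078 has 31 days: 254 − 31 = 223 left.
June 2078 has 30 days: 223 − 30 = 193 left.
July 2078 has 31 days: 193 − 31 = 162 left.
August 2078 has 31 days: 162 − 31 = 131 left.
September 2078 has 30 days: 131 − 30 = 101 left.
October 2078 has 31 days: 101 − 31 = 70 left.
November 2078 has 30 days: 70 − 30 = 40 left.
December 2078 has 31 days: 40 − 31 = 9 left.
9 days into January 2079 → January 9, 2079.
Going back 15 weeks (= 105 days) from January 9, 2079:
Going back 9 days from January 9, 2079 reaches the end of the previous month; 105 − 9 = 96 left.
December 2078 has 31 days: 96 − 31 = 65 left.
November 2078 has 30 days: 65 − 30 = 35 left.
October 2078 has 31 days: 35 − 31 = 4 left.
September 2078 has 30 days; 30 − 4 = 26 → September 26, 2078.
Counting forward 600 days from September 26, 2078:
September has 30 days, so 30 − 26 = 4 days remain after September 26, 2078; 600 − 4 = 596 left.
October 2078 has 31 days: 596 − 31 = 565 left.
November 2078 has 30 days: 565 − 30 = 535 left.
December 2078 has 31 days: 535 − 31 = 504 left.
January 2079 has 31 days: 504 − 31 = 473 left.
February 2079 has 28 days (2079 is not a leap year): 473 − 28 = 445 left.
March 2079 has 31 days: 445 − 31 = 414 left.
April 2079 has 30 days: 414 − 30 = 384 left.
May 2079 has 31 days: 384 − 31 = 353 left.
June 2079 has 30 days: 353 − 30 = 323 left.
July 2079 has 31 days: 323 − 31 = 292 left.
August 2079 has 31 days: 292 − 31 = 261 left.
September 2079 has 30 days: 261 − 30 = 231 left.
October 2079 has 31 days: 231 − 31 = 200 left.
November 2079 has 30 days: 200 − 30 = 170 left.
December 2079 has 31 days: 170 − 31 = 139 left.
January 2080 has 31 days: 139 − 31 = 108 left.
February 2080 has 29 days (2080 is a leap year): 108 − 29 = 79 left.
March 2080 has 31 days: 79 − 31 = 48 left.
April 2080 has 30 days: 48 − 30 = 18 left.
18 days into May 2080 → May 18, 2080.

May 18, 2080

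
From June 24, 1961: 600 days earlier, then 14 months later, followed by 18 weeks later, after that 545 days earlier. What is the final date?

Going back 600 days from June 24, 1961:
Going back 24 days from June 24, 1961 reaches the end of the previous month; 600 − 24 = 576 left.
May 1961 has 31 days: 576 − 31 = 545 left.
April 1961 has 30 days: 545 − 30 = 515 left.
March 1961 has 31 days: 515 − 31 = 484 left.
February 1961 has 28 days (1961 is not a leap year): 484 − 28 = 456 left.
January 1961 has 31 days: 456 − 31 = 425 left.
December 1960 has 31 days: 425 − 31 = 394 left.
November 1960 has 30 days: 394 − 30 = 364 left.
October 1960 has 31 days: 364 − 31 = 333 left.
September 1960 has 30 days: 333 − 30 = 303 left.
August 1960 has 31 days: 303 − 31 = 272 left.
July 1960 has 31 days: 272 − 31 = 241 left.
June 1960 has 30 days: 241 − 30 = 211 left.
May 1960 has 31 days: 211 − 31 = 180 left.
April 1960 has 30 days: 180 − 30 = 150 left.
March 1960 has 31 days: 150 − 31 = 119 left.
February 1960 has 29 days (1960 is a leap year): 119 − 29 = 90 left.
January 1960 has 31 days: 90 − 31 = 59 left.
December 1959 has 31 days: 59 − 31 = 28 left.
November 1959 has 30 days; 30 − 28 = 2 → November 2, 1959.
Advancing 14 months from November 2, 1959:
month 11 + 14 = 25, which is month 1 of year 1961 → January 1961.
Day 2 is valid in January, giving January 2, 1961.
Advancing 18 weeks (= 126 days) from January 2, 1961:
January has 31 days, so 31 − 2 = 29 days remain after January 2, 1961; 126 − 29 = 97 left.
February 1961 has 28 days (1961 is not a leap year): 97 − 28 = 69 left.
March 1961 has 31 days: 69 − 31 = 38 left.
April 1961 has 30 days: 38 − 30 = 8 left.
8 days into May 1961 → May 8, 1961.
Going back 545 days from May 8, 1961:
Going back 8 days from May 8, 1961 reaches the end of the previous month; 545 − 8 = 537 left.
April 1961 has 30 days: 537 − 30 = 507 left.
March 1961 has 31 days: 507 − 31 = 476 left.
February 1961 has 28 days (1961 is not a leap year): 476 − 28 = 448 left.
January 1961 has 31 days: 448 − 31 = 417 left.
December 1960 has 31 days: 417 − 31 = 386 left.
November 1960 has 30 days: 386 − 30 = 356 left.
October 1960 has 31 days: 356 − 31 = 325 left.
September 1960 has 30 days: 325 − 30 = 295 left.
August 1960 has 31 days: 295 − 31 = 264 left.
July 1960 has 31 days: 264 − 31 = 233 left.
June 1960 has 30 days: 233 − 30 = 203 left.
May 1960 has 31 days: 203 − 31 = 172 left.
April 1960 has 30 days: 172 − 30 = 142 left.
March 1960 has 31 days: 142 − 31 = 111 left.
February 1960 has 29 days (1960 is a leap year): 111 − 29 = 82 left.
January 1960 has 31 days: 82 − 31 = 51 left.
December 1959 has 31 days: 51 − 31 = 20 left.
November 1959 has 30 days; 30 − 20 = 10 → November 10, 1959.

November 10, 1959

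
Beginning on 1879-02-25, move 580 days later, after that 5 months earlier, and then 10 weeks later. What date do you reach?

Adding 580 days from February 25, 1879:
February has 28 days, so 28 − 25 = 3 days remain after February 25, 1879; 580 − 3 = 577 left.
March 1879 has 31 days: 577 − 31 = 546 left.
April 1879 has 30 days: 546 − 30 = 516 left.
May 1879 has 31 days: 516 − 31 = 485 left.
June 1879 has 30 days: 485 − 30 = 455 left.
July 1879 has 31 days: 455 − 31 = 424 left.
August 1879 has 31 days: 424 − 31 = 393 left.
September 1879 has 30 days: 393 − 30 = 363 left.
October 1879 has 31 days: 363 − 31 = 332 left.
November 1879 has 30 days: 332 − 30 = 302 left.
December 1879 has 31 days: 302 − 31 = 271 left.
January 1880 has 31 days: 271 − 31 = 240 left.
February 1880 has 29 days (1880 is a leap year): 240 − 29 = 211 left.
March 1880 has 31 days: 211 − 31 = 180 left.
April 1880 has 30 days: 180 − 30 = 150 left.
May 1880 has 31 days: 150 − 31 = 119 left.
June 1880 has 30 days: 119 − 30 = 89 left.
July 1880 has 31 days: 89 − 31 = 58 left.
August 1880 has 31 days: 58 − 31 = 27 left.
27 days into September 1880 → September 27, 1880.
Going back 5 months from September 27, 1880:
month 9 − 5 = 4 → April 1880.
Day 27 is valid in April, giving April 27, 1880.
Counting forward 10 weeks (= 70 days) from April 27, 1880:
April has 30 days, so 30 − 27 = 3 days remain after April 27, 1880; 70 − 3 = 67 left.
May 1880 has 31 days: 67 − 31 = 36 left.
June 1880 has 30 days: 36 − 30 = 6 left.
6 days into July 1880 → July 6, 1880.

July 6, 1880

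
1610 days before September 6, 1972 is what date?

April 10, 1968

Counting back 1610 days from September 6, 1972.
Going back 6 days from September 6, 1972 reaches the end of the previous month; 1610 − 6 = 1604 left.
August 1972 has 31 days: 1604 − 31 = 1573 left.
July 1972 has 31 days: 1573 − 31 = 1542 left.
June 1972 has 30 days: 1542 − 30 = 1512 left.
May 1972 has 31 days: 1512 − 31 = 1481 left.
April 1972 has 30 days: 1481 − 30 = 1451 left.
March 1972 has 31 days: 1451 − 31 = 1420 left.
February 1972 has 29 days (1972 is a leap year): 1420 − 29 = 1391 left.
January 1972 has 31 days: 1391 − 31 = 1360 left.
December 1971 has 31 days: 1360 − 31 = 1329 left.
November 1971 has 30 days: 1329 − 30 = 1299 left.
October 1971 has 31 days: 1299 − 31 = 1268 left.
September 1971 has 30 days: 1268 − 30 = 1238 left.
August 1971 has 31 days: 1238 − 31 = 1207 left.
July 1971 has 31 days: 1207 − 31 = 1176 left.
June 1971 has 30 days: 1176 − 30 = 1146 left.
May 1971 has 31 days: 1146 − 31 = 1115 left.
April 1971 has 30 days: 1115 − 30 = 1085 left.
March 1971 has 31 days: 1085 − 31 = 1054 left.
February 1971 has 28 days (1971 is not a leap year): 1054 − 28 = 1026 left.
January 1971 has 31 days: 1026 − 31 = 995 left.
December 1970 has 31 days: 995 − 31 = 964 left.
November 1970 has 30 days: 964 − 30 = 934 left.
October 1970 has 31 days: 934 − 31 = 903 left.
September 1970 has 30 days: 903 − 30 = 873 left.
August 1970 has 31 days: 873 − 31 = 842 left.
July 1970 has 31 days: 842 − 31 = 811 left.
June 1970 has 30 days: 811 − 30 = 781 left.
May 1970 has 31 days: 781 − 31 = 750 left.
April 1970 has 30 days: 750 − 30 = 720 left.
March 1970 has 31 days: 720 − 31 = 689 left.
February 1970 has 28 days (1970 is not a leap year): 689 − 28 = 661 left.
January 1970 has 31 days: 661 − 31 = 630 left.
December 1969 has 31 days: 630 − 31 = 599 left.
November 1969 has 30 days: 599 − 30 = 569 left.
October 1969 has 31 days: 569 − 31 = 538 left.
September 1969 has 30 days: 538 − 30 = 508 left.
August 1969 has 31 days: 508 − 31 = 477 left.
July 1969 has 31 days: 477 − 31 = 446 left.
June 1969 has 30 days: 446 − 30 = 416 left.
May 1969 has 31 days: 416 − 31 = 385 left.
April 1969 has 30 days: 385 − 30 = 355 left.
March 1969 has 31 days: 355 − 31 = 324 left.
February 1969 has 28 days (1969 is not a leap year): 324 − 28 = 296 left.
January 1969 has 31 days: 296 − 31 = 265 left.
December 1968 has 31 days: 265 − 31 = 234 left.
November 1968 has 30 days: 234 − 30 = 204 left.
October 1968 has 31 days: 204 − 31 = 173 left.
September 1968 has 30 days: 173 − 30 = 143 left.
August 1968 has 31 days: 143 − 31 = 112 left.
July 1968 has 31 days: 112 − 31 = 81 left.
June 1968 has 30 days: 81 − 30 = 51 left.
May 1968 has 31 days: 51 − 31 = 20 left.
April 1968 has 30 days; 30 − 20 = 10 → April 10, 1968.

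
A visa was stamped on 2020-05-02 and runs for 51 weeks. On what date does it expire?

April 24, 2021

Counting forward 51 weeks = 357 days from May 2, 2020.
May has 31 days, so 31 − 2 = 29 days remain after May 2, 2020; 357 − 29 = 328 left.
June 2020 has 30 days: 328 − 30 = 298 left.
July 2020 has 31 days: 298 − 31 = 267 left.
August 2020 has 31 days: 267 − 31 = 236 left.
September 2020 has 30 days: 236 − 30 = 206 left.
October 2020 has 31 days: 206 − 31 = 175 left.
November 2020 has 30 days: 175 − 30 = 145 left.
December 2020 has 31 days: 145 − 31 = 114 left.
January 2021 has 31 days: 114 − 31 = 83 left.
February 2021 has 28 days (2021 is not a leap year): 83 − 28 = 55 left.
March 2021 has 31 days: 55 − 31 = 24 left.
24 days into April 2021 → April 24, 2021.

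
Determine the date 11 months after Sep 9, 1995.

Adding 11 months from September 9, 1995.
month 9 + 11 = 20, which is month 8 of year 1996 → August 1996.
Day 9 is valid in August, giving August 9, 1996.

August 9, 1996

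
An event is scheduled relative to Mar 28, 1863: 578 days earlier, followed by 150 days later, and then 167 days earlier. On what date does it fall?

August 10, 1861

Subtracting 578 days from March 28, 1863:
Going back 28 days from March 28, 1863 reaches the end of the previous month; 578 − 28 = 550 left.
February 1863 has 28 days (1863 is not a leap year): 550 − 28 = 522 left.
January 1863 has 31 days: 522 − 31 = 491 left.
December 1862 has 31 days: 491 − 31 = 460 left.
November 1862 has 30 days: 460 − 30 = 430 left.
October 1862 has 31 days: 430 − 31 = 399 left.
September 1862 has 30 days: 399 − 30 = 369 left.
August 1862 has 31 days: 369 − 31 = 338 left.
July 1862 has 31 days: 338 − 31 = 307 left.
June 1862 has 30 days: 307 − 30 = 277 left.
May 1862 has 31 days: 277 − 31 = 246 left.
April 1862 has 30 days: 246 − 30 = 216 left.
March 1862 has 31 days: 216 − 31 = 185 left.
February 1862 has 28 days (1862 is not a leap year): 185 − 28 = 157 left.
January 1862 has 31 days: 157 − 31 = 126 left.
December 1861 has 31 days: 126 − 31 = 95 left.
November 1861 has 30 days: 95 − 30 = 65 left.
October 1861 has 31 days: 65 − 31 = 34 left.
September 1861 has 30 days: 34 − 30 = 4 left.
August 1861 has 31 days; 31 − 4 = 27 → August 27, 1861.
Advancing 150 days from August 27, 1861:
August has 31 days, so 31 − 27 = 4 days remain after August 27, 1861; 150 − 4 = 146 left.
September 1861 has 30 days: 146 − 30 = 116 left.
October 1861 has 31 days: 116 − 31 = 85 left.
November 1861 has 30 days: 85 − 30 = 55 left.
December 1861 has 31 days: 55 − 31 = 24 left.
24 days into January 1862 → January 24, 1862.
Subtracting 167 days from January 24, 1862:
Going back 24 days from January 24, 1862 reaches the end of the previous month; 167 − 24 = 143 left.
December 1861 has 31 days: 143 − 31 = 112 left.
November 1861 has 30 days: 112 − 30 = 82 left.
October 1861 has 31 days: 82 − 31 = 51 left.
September 1861 has 30 days: 51 − 30 = 21 left.
August 1861 has 31 days; 31 − 21 = 10 → August 10, 1861.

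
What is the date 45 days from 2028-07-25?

September 8, 2028

Counting forward 45 days from July 25, 2028.
July has 31 days, so 31 − 25 = 6 days remain after July 25, 2028; 45 − 6 = 39 left.
August 2028 has 31 days: 39 − 31 = 8 left.
8 days into September 2028 → September 8, 2028.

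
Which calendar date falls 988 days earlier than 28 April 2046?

Going back 988 days from April 28, 2046.
Going back 28 days from April 28, 2046 reaches the end of the previous month; 988 − 28 = 960 left.
March 2046 has 31 days: 960 − 31 = 929 left.
February 2046 has 28 days (2046 is not a leap year): 929 − 28 = 901 left.
January 2046 has 31 days: 901 − 31 = 870 left.
December 2045 has 31 days: 870 − 31 = 839 left.
November 2045 has 30 days: 839 − 30 = 809 left.
October 2045 has 31 days: 809 − 31 = 778 left.
September 2045 has 30 days: 778 − 30 = 748 left.
August 2045 has 31 days: 748 − 31 = 717 left.
July 2045 has 31 days: 717 − 31 = 686 left.
June 2045 has 30 days: 686 − 30 = 656 left.
May 2045 has 31 days: 656 − 31 = 625 left.
April 2045 has 30 days: 625 − 30 = 595 left.
March 2045 has 31 days: 595 − 31 = 564 left.
February 2045 has 28 days (2045 is not a leap year): 564 − 28 = 536 left.
January 2045 has 31 days: 536 − 31 = 505 left.
December 2044 has 31 days: 505 − 31 = 474 left.
November 2044 has 30 days: 474 − 30 = 444 left.
October 2044 has 31 days: 444 − 31 = 413 left.
September 2044 has 30 days: 413 − 30 = 383 left.
August 2044 has 31 days: 383 − 31 = 352 left.
July 2044 has 31 days: 352 − 31 = 321 left.
June 2044 has 30 days: 321 − 30 = 291 left.
May 2044 has 31 days: 291 − 31 = 260 left.
April 2044 has 30 days: 260 − 30 = 230 left.
March 2044 has 31 days: 230 − 31 = 199 left.
February 2044 has 29 days (2044 is a leap year): 199 − 29 = 170 left.
January 2044 has 31 days: 170 − 31 = 139 left.
December 2043 has 31 days: 139 − 31 = 108 left.
November 2043 has 30 days: 108 − 30 = 78 left.
October 2043 has 31 days: 78 − 31 = 47 left.
September 2043 has 30 days: 47 − 30 = 17 left.
August 2043 has 31 days; 31 − 17 = 14 → August 14, 2043.

August 14, 2043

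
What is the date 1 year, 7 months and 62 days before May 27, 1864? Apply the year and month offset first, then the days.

August 26, 1862

Subtracting 1 year, 7 months and 62 days from May 27, 1864: first the month/year part, then the days.
-1 year → 1863; month 5 − 7 = -2, which is month 10 of year 1862 → October 1862.
Day 27 is valid in October, giving October 27, 1862.
Now subtract 62 days from October 27, 1862.
Going back 27 days from October 27, 1862 reaches the end of the previous month; 62 − 27 = 35 left.
September 1862 has 30 days: 35 − 30 = 5 left.
August 1862 has 31 days; 31 − 5 = 26 → August 26, 1862.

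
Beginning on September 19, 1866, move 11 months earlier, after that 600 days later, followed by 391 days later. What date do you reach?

July 6, 1868

Going back 11 months from September 19, 1866:
month 9 − 11 = -2, which is month 10 of year 1865 → October 1865.
Day 19 is valid in October, giving October 19, 1865.
Adding 600 days from October 19, 1865:
October has 31 days, so 31 − 19 = 12 days remain after October 19, 1865; 600 − 12 = 588 left.
November 1865 has 30 days: 588 − 30 = 558 left.
December 1865 has 31 days: 558 − 31 = 527 left.
January 1866 has 31 days: 527 − 31 = 496 left.
February 1866 has 28 days (1866 is not a leap year): 496 − 28 = 468 left.
March 1866 has 31 days: 468 − 31 = 437 left.
April 1866 has 30 days: 437 − 30 = 407 left.
May 1866 has 31 days: 407 − 31 = 376 left.
June 1866 has 30 days: 376 − 30 = 346 left.
July 1866 has 31 days: 346 − 31 = 315 left.
August 1866 has 31 days: 315 − 31 = 284 left.
September 1866 has 30 days: 284 − 30 = 254 left.
October 1866 has 31 days: 254 − 31 = 223 left.
November 1866 has 30 days: 223 − 30 = 193 left.
December 1866 has 31 days: 193 − 31 = 162 left.
January 1867 has 31 days: 162 − 31 = 131 left.
February 1867 has 28 days (1867 is not a leap year): 131 − 28 = 103 left.
March 1867 has 31 days: 103 − 31 = 72 left.
April 1867 has 30 days: 72 − 30 = 42 left.
May 1867 has 31 days: 42 − 31 = 11 left.
11 days into June 1867 → June 11, 1867.
Counting forward 391 days from June 11, 1867:
June has 30 days, so 30 − 11 = 19 days remain after June 11, 1867; 391 − 19 = 372 left.
July 1867 has 31 days: 372 − 31 = 341 left.
August 1867 has 31 days: 341 − 31 = 310 left.
September 1867 has 30 days: 310 − 30 = 280 left.
October 1867 has 31 days: 280 − 31 = 249 left.
November 1867 has 30 days: 249 − 30 = 219 left.
December 1867 has 31 days: 219 − 31 = 188 left.
January 1868 has 31 days: 188 − 31 = 157 left.
February 1868 has 29 days (1868 is a leap year): 157 − 29 = 128 left.
March 1868 has 31 days: 128 − 31 = 97 left.
April 1868 has 30 days: 97 − 30 = 67 left.
May 1868 has 31 days: 67 − 31 = 36 left.
June 1868 has 30 days: 36 − 30 = 6 left.
6 days into July 1868 → July 6, 1868.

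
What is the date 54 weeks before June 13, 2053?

Subtracting 54 weeks = 378 days from June 13, 2053.
Going back 13 days from June 13, 2053 reaches the end of the previous month; 378 − 13 = 365 left.
May 2053 has 31 days: 365 − 31 = 334 left.
April 2053 has 30 days: 334 − 30 = 304 left.
March 2053 has 31 days: 304 − 31 = 273 left.
February 2053 has 28 days (2053 is not a leap year): 273 − 28 = 245 left.
January 2053 has 31 days: 245 − 31 = 214 left.
December 2052 has 31 days: 214 − 31 = 183 left.
November 2052 has 30 days: 183 − 30 = 153 left.
October 2052 has 31 days: 153 − 31 = 122 left.
September 2052 has 30 days: 122 − 30 = 92 left.
August 2052 has 31 days: 92 − 31 = 61 left.
July 2052 has 31 days: 61 − 31 = 30 left.
June 2052 has 30 days: 30 − 30 = 0 left.
May 2052 has 31 days; 31 − 0 = 31 → May 31, 2052.

May 31, 2052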